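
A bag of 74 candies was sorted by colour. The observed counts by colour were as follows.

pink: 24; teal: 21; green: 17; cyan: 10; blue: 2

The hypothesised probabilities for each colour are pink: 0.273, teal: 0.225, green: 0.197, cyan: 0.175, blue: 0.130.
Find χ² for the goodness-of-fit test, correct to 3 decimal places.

Expected counts E_i = n·p_i: 74×0.273 = 20.202, 74×0.225 = 16.65, 74×0.197 = 14.578, 74×0.175 = 12.95, 74×0.130 = 9.62.
pink: (24 − 20.202)²/20.202 = 14.424804/20.202 = 0.7140
teal: (21 − 16.65)²/16.65 = 18.9225/16.65 = 1.1365
green: (17 − 14.578)²/14.578 = 5.866084/14.578 = 0.4024
cyan: (10 − 12.95)²/12.95 = 8.7025/12.95 = 0.6720
blue: (2 − 9.62)²/9.62 = 58.0644/9.62 = 6.0358
Sum = 8.961

8.961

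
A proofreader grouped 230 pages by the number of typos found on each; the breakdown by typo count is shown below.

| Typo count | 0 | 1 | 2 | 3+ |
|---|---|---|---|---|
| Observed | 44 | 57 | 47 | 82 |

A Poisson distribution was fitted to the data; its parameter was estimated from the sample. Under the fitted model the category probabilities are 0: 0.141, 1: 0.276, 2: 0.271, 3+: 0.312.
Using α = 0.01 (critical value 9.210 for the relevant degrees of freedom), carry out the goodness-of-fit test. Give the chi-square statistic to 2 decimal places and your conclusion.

10.02; reject

Expected counts E_i = n·p_i: 230×0.141 = 32.43, 230×0.276 = 63.48, 230×0.271 = 62.33, 230×0.312 = 71.76.
χ² = (44−32.43)²/32.43 + (57−63.48)²/63.48 + (47−62.33)²/62.33 + (82−71.76)²/71.76
   = 4.128 + 0.661 + 3.770 + 1.461
Sum = 10.02
df = 2. Since 10.02 > 9.210, we reject H₀.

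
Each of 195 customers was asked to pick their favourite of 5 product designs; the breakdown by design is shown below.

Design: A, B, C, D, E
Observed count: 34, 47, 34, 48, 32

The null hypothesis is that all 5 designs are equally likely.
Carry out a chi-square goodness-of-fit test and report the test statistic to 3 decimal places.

Under H₀ each category has probability 1/5, so each expected count is 195/5 = 39.
χ² = (34−39)²/39 + (47−39)²/39 + (34−39)²/39 + (48−39)²/39 + (32−39)²/39
   = 0.6410 + 1.6410 + 0.6410 + 2.0769 + 1.2564
Sum = 6.256

6.256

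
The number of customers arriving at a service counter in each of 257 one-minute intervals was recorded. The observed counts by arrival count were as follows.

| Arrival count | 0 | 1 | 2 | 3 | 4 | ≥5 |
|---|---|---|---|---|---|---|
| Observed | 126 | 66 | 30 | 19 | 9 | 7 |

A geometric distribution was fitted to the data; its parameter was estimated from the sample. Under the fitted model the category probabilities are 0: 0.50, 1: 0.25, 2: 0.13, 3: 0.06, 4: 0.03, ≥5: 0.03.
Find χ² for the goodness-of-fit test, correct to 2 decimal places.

Expected counts E_i = n·p_i: 257×0.50 = 128.5, 257×0.25 = 64.25, 257×0.13 = 33.41, 257×0.06 = 15.42, 257×0.03 = 7.71, 257×0.03 = 7.71.
0: (126 − 128.5)²/128.5 = 6.25/128.5 = 0.049
1: (66 − 64.25)²/64.25 = 3.0625/64.25 = 0.048
2: (30 − 33.41)²/33.41 = 11.6281/33.41 = 0.348
3: (19 − 15.42)²/15.42 = 12.8164/15.42 = 0.831
4: (9 − 7.71)²/7.71 = 1.6641/7.71 = 0.216
≥5: (7 − 7.71)²/7.71 = 0.5041/7.71 = 0.065
Sum = 1.56

1.56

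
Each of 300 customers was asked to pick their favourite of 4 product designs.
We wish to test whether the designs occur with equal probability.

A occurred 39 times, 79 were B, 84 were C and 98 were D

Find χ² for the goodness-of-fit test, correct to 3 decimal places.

Expected count for each of the 4 categories: 300/4 = 75.
cat         O        E   (O−E)²/E
A          39       75    17.2800
B          79       75     0.2133
C          84       75     1.0800
D          98       75     7.0533
Sum = 25.627

25.627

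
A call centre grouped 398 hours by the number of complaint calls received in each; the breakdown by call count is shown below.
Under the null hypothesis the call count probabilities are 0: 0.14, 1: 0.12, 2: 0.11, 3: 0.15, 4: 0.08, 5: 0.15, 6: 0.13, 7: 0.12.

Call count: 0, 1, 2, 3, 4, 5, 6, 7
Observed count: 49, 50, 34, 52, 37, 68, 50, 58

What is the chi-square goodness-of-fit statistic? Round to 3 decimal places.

8.338

Expected counts E_i = n·p_i: 398×0.14 = 55.72, 398×0.12 = 47.76, 398×0.11 = 43.78, 398×0.15 = 59.7, 398×0.08 = 31.84, 398×0.15 = 59.7, 398×0.13 = 51.74, 398×0.12 = 47.76.
0: (49 − 55.72)²/55.72 = 45.1584/55.72 = 0.8105
1: (50 − 47.76)²/47.76 = 5.0176/47.76 = 0.1051
2: (34 − 43.78)²/43.78 = 95.6484/43.78 = 2.1848
3: (52 − 59.7)²/59.7 = 59.29/59.7 = 0.9931
4: (37 − 31.84)²/31.84 = 26.6256/31.84 = 0.8362
5: (68 − 59.7)²/59.7 = 68.89/59.7 = 1.1539
6: (50 − 51.74)²/51.74 = 3.0276/51.74 = 0.0585
7: (58 − 47.76)²/47.76 = 104.8576/47.76 = 2.1955
Sum = 8.338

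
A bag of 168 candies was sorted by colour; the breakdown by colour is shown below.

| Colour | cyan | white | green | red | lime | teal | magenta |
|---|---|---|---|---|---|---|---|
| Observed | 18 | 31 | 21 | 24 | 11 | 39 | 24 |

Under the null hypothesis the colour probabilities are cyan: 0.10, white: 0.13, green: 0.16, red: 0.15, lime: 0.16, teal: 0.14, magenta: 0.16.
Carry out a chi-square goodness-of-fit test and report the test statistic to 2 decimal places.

25.15

Expected counts E_i = n·p_i: 168×0.10 = 16.8, 168×0.13 = 21.84, 168×0.16 = 26.88, 168×0.15 = 25.2, 168×0.16 = 26.88, 168×0.14 = 23.52, 168×0.16 = 26.88.
χ² = (18−16.8)²/16.8 + (31−21.84)²/21.84 + (21−26.88)²/26.88 + (24−25.2)²/25.2 + (11−26.88)²/26.88 + (39−23.52)²/23.52 + (24−26.88)²/26.88
   = 0.086 + 3.842 + 1.286 + 0.057 + 9.381 + 10.188 + 0.309
Sum = 25.15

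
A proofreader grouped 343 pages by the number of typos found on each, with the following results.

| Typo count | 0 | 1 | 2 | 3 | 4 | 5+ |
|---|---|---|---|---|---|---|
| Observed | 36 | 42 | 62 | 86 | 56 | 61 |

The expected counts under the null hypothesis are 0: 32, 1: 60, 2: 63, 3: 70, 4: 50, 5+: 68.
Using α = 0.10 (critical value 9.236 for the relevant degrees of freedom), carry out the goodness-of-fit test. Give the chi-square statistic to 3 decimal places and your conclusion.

11.014; reject

χ² = (36−32)²/32 + (42−60)²/60 + (62−63)²/63 + (86−70)²/70 + (56−50)²/50 + (61−68)²/68
   = 0.5000 + 5.4000 + 0.0159 + 3.6571 + 0.7200 + 0.7206
Sum = 11.014
df = 5. Since 11.014 > 9.236, we reject H₀.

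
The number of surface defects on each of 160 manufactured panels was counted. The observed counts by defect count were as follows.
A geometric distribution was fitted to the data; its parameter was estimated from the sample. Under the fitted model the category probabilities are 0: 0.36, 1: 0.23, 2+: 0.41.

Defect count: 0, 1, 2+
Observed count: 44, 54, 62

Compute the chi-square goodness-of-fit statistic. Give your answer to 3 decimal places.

Expected counts E_i = n·p_i: 160×0.36 = 57.6, 160×0.23 = 36.8, 160×0.41 = 65.6.
0: (44 − 57.6)²/57.6 = 184.96/57.6 = 3.2111
1: (54 − 36.8)²/36.8 = 295.84/36.8 = 8.0391
2+: (62 − 65.6)²/65.6 = 12.96/65.6 = 0.1976
Sum = 11.448

11.448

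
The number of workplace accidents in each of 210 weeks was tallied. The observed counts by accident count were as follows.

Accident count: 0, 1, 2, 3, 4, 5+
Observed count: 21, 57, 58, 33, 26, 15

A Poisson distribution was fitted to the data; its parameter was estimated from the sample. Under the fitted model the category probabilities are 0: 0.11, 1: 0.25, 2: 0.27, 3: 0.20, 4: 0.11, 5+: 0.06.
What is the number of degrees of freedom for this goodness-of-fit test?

4

There are k = 6 categories and 1 parameter estimated from the data, so df = 6 − 1 − 1 = 4.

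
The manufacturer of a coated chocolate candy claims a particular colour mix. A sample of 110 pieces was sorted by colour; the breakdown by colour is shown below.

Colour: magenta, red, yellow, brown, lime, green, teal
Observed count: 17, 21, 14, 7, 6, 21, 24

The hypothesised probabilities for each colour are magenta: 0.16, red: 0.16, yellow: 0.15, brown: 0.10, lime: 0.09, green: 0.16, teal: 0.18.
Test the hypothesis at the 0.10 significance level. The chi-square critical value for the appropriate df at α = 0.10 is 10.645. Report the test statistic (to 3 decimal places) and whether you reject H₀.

5.595; do not reject

Expected counts E_i = n·p_i: 110×0.16 = 17.6, 110×0.16 = 17.6, 110×0.15 = 16.5, 110×0.10 = 11, 110×0.09 = 9.9, 110×0.16 = 17.6, 110×0.18 = 19.8.
magenta: (17 − 17.6)²/17.6 = 0.36/17.6 = 0.0205
red: (21 − 17.6)²/17.6 = 11.56/17.6 = 0.6568
yellow: (14 − 16.5)²/16.5 = 6.25/16.5 = 0.3788
brown: (7 − 11)²/11 = 16/11 = 1.4545
lime: (6 − 9.9)²/9.9 = 15.21/9.9 = 1.5364
green: (21 − 17.6)²/17.6 = 11.56/17.6 = 0.6568
teal: (24 − 19.8)²/19.8 = 17.64/19.8 = 0.8909
Sum = 5.595
df = 6. Since 5.595 < 10.645, we do not reject H₀.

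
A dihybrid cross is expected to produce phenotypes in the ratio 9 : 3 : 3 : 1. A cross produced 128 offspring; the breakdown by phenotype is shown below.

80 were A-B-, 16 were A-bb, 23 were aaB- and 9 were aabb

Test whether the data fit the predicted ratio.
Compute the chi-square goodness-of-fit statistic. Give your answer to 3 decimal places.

3.722

Ratio total = 16. Expected counts: 128×9/16 = 72, 128×3/16 = 24, 128×3/16 = 24, 128×1/16 = 8.
A-B-: (80 − 72)²/72 = 64/72 = 0.8889
A-bb: (16 − 24)²/24 = 64/24 = 2.6667
aaB-: (23 − 24)²/24 = 1/24 = 0.0417
aabb: (9 − 8)²/8 = 1/8 = 0.1250
Sum = 3.722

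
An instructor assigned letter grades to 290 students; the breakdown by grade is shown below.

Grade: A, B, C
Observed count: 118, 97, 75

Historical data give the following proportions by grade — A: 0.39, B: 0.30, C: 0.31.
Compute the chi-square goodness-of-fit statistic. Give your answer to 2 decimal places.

Expected counts E_i = n·p_i: 290×0.39 = 113.1, 290×0.30 = 87, 290×0.31 = 89.9.
cat         O        E   (O−E)²/E
A         118    113.1      0.212
B          97       87      1.149
C          75     89.9      2.470
Sum = 3.83

3.83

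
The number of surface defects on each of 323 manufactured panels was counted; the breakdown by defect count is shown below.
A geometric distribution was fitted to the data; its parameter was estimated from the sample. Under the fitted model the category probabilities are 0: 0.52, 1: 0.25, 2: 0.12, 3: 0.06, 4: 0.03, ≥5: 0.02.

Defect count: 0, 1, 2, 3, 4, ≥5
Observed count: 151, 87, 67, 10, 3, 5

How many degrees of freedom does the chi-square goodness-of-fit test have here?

4

There are k = 6 categories and 1 parameter estimated from the data, so df = 6 − 1 − 1 = 4.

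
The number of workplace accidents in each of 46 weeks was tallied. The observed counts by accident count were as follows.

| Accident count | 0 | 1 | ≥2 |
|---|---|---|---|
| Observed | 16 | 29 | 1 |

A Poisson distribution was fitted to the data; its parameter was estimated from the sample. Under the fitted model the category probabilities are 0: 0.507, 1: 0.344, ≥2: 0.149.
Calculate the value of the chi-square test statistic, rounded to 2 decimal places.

18.27

Expected counts E_i = n·p_i: 46×0.507 = 23.322, 46×0.344 = 15.824, 46×0.149 = 6.854.
0: (16 − 23.322)²/23.322 = 53.611684/23.322 = 2.299
1: (29 − 15.824)²/15.824 = 173.606976/15.824 = 10.971
≥2: (1 − 6.854)²/6.854 = 34.269316/6.854 = 5.000
Sum = 18.27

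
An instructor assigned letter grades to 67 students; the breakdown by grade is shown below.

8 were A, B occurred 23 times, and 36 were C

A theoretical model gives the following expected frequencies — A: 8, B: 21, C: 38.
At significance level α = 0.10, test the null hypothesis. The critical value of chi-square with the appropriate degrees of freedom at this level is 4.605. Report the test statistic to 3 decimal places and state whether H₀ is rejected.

0.296; do not reject

A: (8 − 8)²/8 = 0/8 = 0.0000
B: (23 − 21)²/21 = 4/21 = 0.1905
C: (36 − 38)²/38 = 4/38 = 0.1053
Sum = 0.296
df = 2. Since 0.296 < 4.605, we do not reject H₀.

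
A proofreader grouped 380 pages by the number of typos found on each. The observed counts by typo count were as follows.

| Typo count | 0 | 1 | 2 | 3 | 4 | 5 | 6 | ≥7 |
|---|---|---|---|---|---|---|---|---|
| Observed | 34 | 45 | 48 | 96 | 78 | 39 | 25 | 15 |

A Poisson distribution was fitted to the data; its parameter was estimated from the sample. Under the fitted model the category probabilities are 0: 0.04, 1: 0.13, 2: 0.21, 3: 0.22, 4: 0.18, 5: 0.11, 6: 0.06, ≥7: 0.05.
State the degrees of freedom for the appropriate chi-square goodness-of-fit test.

6

There are k = 8 categories and 1 parameter estimated from the data, so df = 8 − 1 − 1 = 6.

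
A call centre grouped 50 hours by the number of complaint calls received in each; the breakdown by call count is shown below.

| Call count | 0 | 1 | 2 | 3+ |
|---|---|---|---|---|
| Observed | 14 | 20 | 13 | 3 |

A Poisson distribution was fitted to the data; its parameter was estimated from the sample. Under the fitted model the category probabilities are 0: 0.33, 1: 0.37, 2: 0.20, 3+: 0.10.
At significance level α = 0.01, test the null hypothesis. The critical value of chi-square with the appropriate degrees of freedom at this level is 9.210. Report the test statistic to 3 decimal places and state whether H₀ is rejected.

2.200; do not reject

Expected counts E_i = n·p_i: 50×0.33 = 16.5, 50×0.37 = 18.5, 50×0.20 = 10, 50×0.10 = 5.
χ² = (14−16.5)²/16.5 + (20−18.5)²/18.5 + (13−10)²/10 + (3−5)²/5
   = 0.3788 + 0.1216 + 0.9000 + 0.8000
Sum = 2.200
df = 2. Since 2.200 < 9.210, we do not reject H₀.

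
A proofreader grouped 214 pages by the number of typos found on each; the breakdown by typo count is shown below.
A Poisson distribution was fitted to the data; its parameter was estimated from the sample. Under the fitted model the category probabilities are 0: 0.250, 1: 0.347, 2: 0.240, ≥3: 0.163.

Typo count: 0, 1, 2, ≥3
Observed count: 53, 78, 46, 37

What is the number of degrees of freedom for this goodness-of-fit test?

2

There are k = 4 categories and 1 parameter estimated from the data, so df = 4 − 1 − 1 = 2.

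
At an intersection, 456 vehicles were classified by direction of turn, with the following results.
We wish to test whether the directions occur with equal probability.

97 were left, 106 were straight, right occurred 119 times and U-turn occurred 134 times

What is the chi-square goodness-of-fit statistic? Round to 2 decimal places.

6.82

Under H₀ each category has probability 1/4, so each expected count is 456/4 = 114.
cat           O        E   (O−E)²/E
left         97      114      2.535
straight    106      114      0.561
right       119      114      0.219
U-turn      134      114      3.509
Sum = 6.82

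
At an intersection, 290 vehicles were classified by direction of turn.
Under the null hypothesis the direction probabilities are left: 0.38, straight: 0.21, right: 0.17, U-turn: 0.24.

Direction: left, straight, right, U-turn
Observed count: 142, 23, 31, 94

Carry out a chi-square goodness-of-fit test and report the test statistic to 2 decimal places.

Expected counts E_i = n·p_i: 290×0.38 = 110.2, 290×0.21 = 60.9, 290×0.17 = 49.3, 290×0.24 = 69.6.
χ² = (142−110.2)²/110.2 + (23−60.9)²/60.9 + (31−49.3)²/49.3 + (94−69.6)²/69.6
   = 9.176 + 23.586 + 6.793 + 8.554
Sum = 48.11

48.11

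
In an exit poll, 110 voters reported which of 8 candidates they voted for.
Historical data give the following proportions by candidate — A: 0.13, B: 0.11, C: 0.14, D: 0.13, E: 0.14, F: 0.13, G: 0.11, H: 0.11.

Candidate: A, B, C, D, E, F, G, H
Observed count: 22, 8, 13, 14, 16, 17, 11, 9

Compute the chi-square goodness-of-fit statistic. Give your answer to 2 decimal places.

7.34

Expected counts E_i = n·p_i: 110×0.13 = 14.3, 110×0.11 = 12.1, 110×0.14 = 15.4, 110×0.13 = 14.3, 110×0.14 = 15.4, 110×0.13 = 14.3, 110×0.11 = 12.1, 110×0.11 = 12.1.
A: (22 − 14.3)²/14.3 = 59.29/14.3 = 4.146
B: (8 − 12.1)²/12.1 = 16.81/12.1 = 1.389
C: (13 − 15.4)²/15.4 = 5.76/15.4 = 0.374
D: (14 − 14.3)²/14.3 = 0.09/14.3 = 0.006
E: (16 − 15.4)²/15.4 = 0.36/15.4 = 0.023
F: (17 − 14.3)²/14.3 = 7.29/14.3 = 0.510
G: (11 − 12.1)²/12.1 = 1.21/12.1 = 0.100
H: (9 − 12.1)²/12.1 = 9.61/12.1 = 0.794
Sum = 7.34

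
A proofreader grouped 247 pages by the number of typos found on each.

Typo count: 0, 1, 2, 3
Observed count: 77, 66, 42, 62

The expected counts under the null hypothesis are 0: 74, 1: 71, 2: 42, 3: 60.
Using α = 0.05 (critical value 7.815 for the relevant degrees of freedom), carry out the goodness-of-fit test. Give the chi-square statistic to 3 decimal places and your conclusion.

0.540; do not reject

χ² = (77−74)²/74 + (66−71)²/71 + (42−42)²/42 + (62−60)²/60
   = 0.1216 + 0.3521 + 0.0000 + 0.0667
Sum = 0.540
df = 3. Since 0.540 < 7.815, we do not reject H₀.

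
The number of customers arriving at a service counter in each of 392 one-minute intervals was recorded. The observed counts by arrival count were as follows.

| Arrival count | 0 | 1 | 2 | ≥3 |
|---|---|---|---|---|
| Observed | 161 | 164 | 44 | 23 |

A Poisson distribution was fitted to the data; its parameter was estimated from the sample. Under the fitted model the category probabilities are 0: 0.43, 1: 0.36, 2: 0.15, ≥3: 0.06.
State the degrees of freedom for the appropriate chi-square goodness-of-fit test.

There are k = 4 categories and 1 parameter estimated from the data, so df = 4 − 1 − 1 = 2.

2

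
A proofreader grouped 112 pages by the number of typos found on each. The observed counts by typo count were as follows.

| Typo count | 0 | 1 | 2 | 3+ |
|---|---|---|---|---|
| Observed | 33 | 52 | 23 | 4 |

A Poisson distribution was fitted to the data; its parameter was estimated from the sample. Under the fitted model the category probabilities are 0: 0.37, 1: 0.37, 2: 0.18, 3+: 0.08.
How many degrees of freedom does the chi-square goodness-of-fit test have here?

2

There are k = 4 categories and 1 parameter estimated from the data, so df = 4 − 1 − 1 = 2.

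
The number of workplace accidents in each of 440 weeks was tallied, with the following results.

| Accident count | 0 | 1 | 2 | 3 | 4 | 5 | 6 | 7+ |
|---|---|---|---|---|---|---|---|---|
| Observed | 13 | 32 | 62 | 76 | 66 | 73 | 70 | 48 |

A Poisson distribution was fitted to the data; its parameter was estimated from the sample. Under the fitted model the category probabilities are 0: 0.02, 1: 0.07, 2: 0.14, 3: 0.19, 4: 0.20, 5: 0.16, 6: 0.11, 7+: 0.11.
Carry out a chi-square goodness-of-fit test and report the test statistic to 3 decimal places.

17.984

Expected counts E_i = n·p_i: 440×0.02 = 8.8, 440×0.07 = 30.8, 440×0.14 = 61.6, 440×0.19 = 83.6, 440×0.20 = 88, 440×0.16 = 70.4, 440×0.11 = 48.4, 440×0.11 = 48.4.
cat         O        E   (O−E)²/E
0          13      8.8     2.0045
1          32     30.8     0.0468
2          62     61.6     0.0026
3          76     83.6     0.6909
4          66       88     5.5000
5          73     70.4     0.0960
6          70     48.4     9.6397
7+         48     48.4     0.0033
Sum = 17.984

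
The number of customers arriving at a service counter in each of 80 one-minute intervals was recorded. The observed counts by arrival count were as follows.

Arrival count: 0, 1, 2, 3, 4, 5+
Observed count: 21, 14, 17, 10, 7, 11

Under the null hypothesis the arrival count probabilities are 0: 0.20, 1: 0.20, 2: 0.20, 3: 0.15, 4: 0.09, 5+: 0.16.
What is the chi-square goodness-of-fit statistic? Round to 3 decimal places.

2.467

Expected counts E_i = n·p_i: 80×0.20 = 16, 80×0.20 = 16, 80×0.20 = 16, 80×0.15 = 12, 80×0.09 = 7.2, 80×0.16 = 12.8.
χ² = (21−16)²/16 + (14−16)²/16 + (17−16)²/16 + (10−12)²/12 + (7−7.2)²/7.2 + (11−12.8)²/12.8
   = 1.5625 + 0.2500 + 0.0625 + 0.3333 + 0.0056 + 0.2531
Sum = 2.467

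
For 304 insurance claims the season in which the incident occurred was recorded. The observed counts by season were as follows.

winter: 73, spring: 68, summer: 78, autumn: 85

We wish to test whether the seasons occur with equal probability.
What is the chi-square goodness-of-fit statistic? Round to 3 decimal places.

2.079

Under H₀ each category has probability 1/4, so each expected count is 304/4 = 76.
cat         O        E   (O−E)²/E
winter     73       76     0.1184
spring     68       76     0.8421
summer     78       76     0.0526
autumn     85       76     1.0658
Sum = 2.079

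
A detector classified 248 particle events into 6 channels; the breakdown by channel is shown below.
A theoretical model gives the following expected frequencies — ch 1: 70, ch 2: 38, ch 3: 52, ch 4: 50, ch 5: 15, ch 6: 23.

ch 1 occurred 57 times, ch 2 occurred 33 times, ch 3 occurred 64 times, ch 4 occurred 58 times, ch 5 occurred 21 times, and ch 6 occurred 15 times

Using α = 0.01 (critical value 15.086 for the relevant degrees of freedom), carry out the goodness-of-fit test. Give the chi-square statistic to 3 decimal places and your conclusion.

12.304; do not reject

ch 1: (57 − 70)²/70 = 169/70 = 2.4143
ch 2: (33 − 38)²/38 = 25/38 = 0.6579
ch 3: (64 − 52)²/52 = 144/52 = 2.7692
ch 4: (58 − 50)²/50 = 64/50 = 1.2800
ch 5: (21 − 15)²/15 = 36/15 = 2.4000
ch 6: (15 − 23)²/23 = 64/23 = 2.7826
Sum = 12.304
df = 5. Since 12.304 < 15.086, we do not reject H₀.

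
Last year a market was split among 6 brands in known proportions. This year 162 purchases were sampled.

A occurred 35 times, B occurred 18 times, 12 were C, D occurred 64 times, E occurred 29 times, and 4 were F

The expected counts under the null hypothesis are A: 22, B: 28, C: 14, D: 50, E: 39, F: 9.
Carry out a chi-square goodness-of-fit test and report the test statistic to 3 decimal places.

A: (35 − 22)²/22 = 169/22 = 7.6818
B: (18 − 28)²/28 = 100/28 = 3.5714
C: (12 − 14)²/14 = 4/14 = 0.2857
D: (64 − 50)²/50 = 196/50 = 3.9200
E: (29 − 39)²/39 = 100/39 = 2.5641
F: (4 − 9)²/9 = 25/9 = 2.7778
Sum = 20.801

20.801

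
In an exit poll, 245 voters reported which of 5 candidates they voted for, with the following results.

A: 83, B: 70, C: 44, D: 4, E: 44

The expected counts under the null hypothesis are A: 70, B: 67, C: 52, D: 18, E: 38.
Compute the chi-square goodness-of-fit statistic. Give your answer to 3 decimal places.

15.616

A: (83 − 70)²/70 = 169/70 = 2.4143
B: (70 − 67)²/67 = 9/67 = 0.1343
C: (44 − 52)²/52 = 64/52 = 1.2308
D: (4 − 18)²/18 = 196/18 = 10.8889
E: (44 − 38)²/38 = 36/38 = 0.9474
Sum = 15.616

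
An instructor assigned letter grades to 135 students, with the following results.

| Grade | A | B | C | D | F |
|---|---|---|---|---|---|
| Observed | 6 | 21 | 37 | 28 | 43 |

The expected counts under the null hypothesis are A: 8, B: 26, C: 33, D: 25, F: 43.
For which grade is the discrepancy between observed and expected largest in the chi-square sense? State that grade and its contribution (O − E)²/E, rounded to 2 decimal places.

A: (6 − 8)²/8 = 4/8 = 0.500
B: (21 − 26)²/26 = 25/26 = 0.962
C: (37 − 33)²/33 = 16/33 = 0.485
D: (28 − 25)²/25 = 9/25 = 0.360
F: (43 − 43)²/43 = 0/43 = 0.000
The largest term is for B: 0.96.

B, 0.96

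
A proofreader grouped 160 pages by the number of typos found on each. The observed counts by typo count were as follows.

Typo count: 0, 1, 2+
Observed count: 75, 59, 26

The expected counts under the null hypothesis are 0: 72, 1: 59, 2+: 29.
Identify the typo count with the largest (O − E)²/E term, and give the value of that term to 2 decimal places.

2+, 0.31

cat         O        E   (O−E)²/E
0          75       72      0.125
1          59       59      0.000
2+         26       29      0.310
The largest term is for 2+: 0.31.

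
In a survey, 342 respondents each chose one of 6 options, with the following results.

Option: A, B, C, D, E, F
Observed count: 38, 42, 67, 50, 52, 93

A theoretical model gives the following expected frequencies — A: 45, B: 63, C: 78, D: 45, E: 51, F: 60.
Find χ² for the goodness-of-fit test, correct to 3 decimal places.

cat         O        E   (O−E)²/E
A          38       45     1.0889
B          42       63     7.0000
C          67       78     1.5513
D          50       45     0.5556
E          52       51     0.0196
F          93       60    18.1500
Sum = 28.365

28.365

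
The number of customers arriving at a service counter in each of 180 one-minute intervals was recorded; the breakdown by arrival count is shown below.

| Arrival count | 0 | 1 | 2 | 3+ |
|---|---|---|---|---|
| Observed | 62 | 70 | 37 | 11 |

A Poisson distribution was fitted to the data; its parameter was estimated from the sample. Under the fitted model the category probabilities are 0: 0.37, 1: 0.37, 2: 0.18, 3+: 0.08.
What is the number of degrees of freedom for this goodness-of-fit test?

2

There are k = 4 categories and 1 parameter estimated from the data, so df = 4 − 1 − 1 = 2.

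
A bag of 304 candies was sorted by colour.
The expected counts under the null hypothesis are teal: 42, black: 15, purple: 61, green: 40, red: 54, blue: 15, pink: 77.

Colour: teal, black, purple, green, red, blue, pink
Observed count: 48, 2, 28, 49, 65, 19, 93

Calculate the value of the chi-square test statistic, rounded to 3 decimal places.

cat         O        E   (O−E)²/E
teal       48       42     0.8571
black       2       15    11.2667
purple     28       61    17.8525
green      49       40     2.0250
red        65       54     2.2407
blue       19       15     1.0667
pink       93       77     3.3247
Sum = 38.633

38.633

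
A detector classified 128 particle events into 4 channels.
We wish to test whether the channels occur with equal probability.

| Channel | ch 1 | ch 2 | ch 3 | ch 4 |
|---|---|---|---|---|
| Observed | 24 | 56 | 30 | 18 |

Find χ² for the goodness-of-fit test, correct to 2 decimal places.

Under H₀ each category has probability 1/4, so each expected count is 128/4 = 32.
cat         O        E   (O−E)²/E
ch 1       24       32      2.000
ch 2       56       32     18.000
ch 3       30       32      0.125
ch 4       18       32      6.125
Sum = 26.25

26.25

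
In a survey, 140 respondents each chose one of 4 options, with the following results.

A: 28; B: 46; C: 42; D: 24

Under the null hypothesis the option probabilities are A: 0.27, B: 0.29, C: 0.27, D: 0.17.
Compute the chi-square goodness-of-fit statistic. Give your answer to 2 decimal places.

Expected counts E_i = n·p_i: 140×0.27 = 37.8, 140×0.29 = 40.6, 140×0.27 = 37.8, 140×0.17 = 23.8.
χ² = (28−37.8)²/37.8 + (46−40.6)²/40.6 + (42−37.8)²/37.8 + (24−23.8)²/23.8
   = 2.541 + 0.718 + 0.467 + 0.002
Sum = 3.73

3.73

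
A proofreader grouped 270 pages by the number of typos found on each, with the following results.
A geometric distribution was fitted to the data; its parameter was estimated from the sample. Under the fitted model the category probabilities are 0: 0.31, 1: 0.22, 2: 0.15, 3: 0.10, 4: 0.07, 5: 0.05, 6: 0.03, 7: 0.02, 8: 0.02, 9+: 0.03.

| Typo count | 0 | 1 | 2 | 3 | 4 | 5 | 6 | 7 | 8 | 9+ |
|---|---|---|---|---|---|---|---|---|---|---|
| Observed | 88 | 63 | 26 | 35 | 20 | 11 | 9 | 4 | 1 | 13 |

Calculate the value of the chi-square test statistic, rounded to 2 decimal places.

15.54

Expected counts E_i = n·p_i: 270×0.31 = 83.7, 270×0.22 = 59.4, 270×0.15 = 40.5, 270×0.10 = 27, 270×0.07 = 18.9, 270×0.05 = 13.5, 270×0.03 = 8.1, 270×0.02 = 5.4, 270×0.02 = 5.4, 270×0.03 = 8.1.
0: (88 − 83.7)²/83.7 = 18.49/83.7 = 0.221
1: (63 − 59.4)²/59.4 = 12.96/59.4 = 0.218
2: (26 − 40.5)²/40.5 = 210.25/40.5 = 5.191
3: (35 − 27)²/27 = 64/27 = 2.370
4: (20 − 18.9)²/18.9 = 1.21/18.9 = 0.064
5: (11 − 13.5)²/13.5 = 6.25/13.5 = 0.463
6: (9 − 8.1)²/8.1 = 0.81/8.1 = 0.100
7: (4 − 5.4)²/5.4 = 1.96/5.4 = 0.363
8: (1 − 5.4)²/5.4 = 19.36/5.4 = 3.585
9+: (13 − 8.1)²/8.1 = 24.01/8.1 = 2.964
Sum = 15.54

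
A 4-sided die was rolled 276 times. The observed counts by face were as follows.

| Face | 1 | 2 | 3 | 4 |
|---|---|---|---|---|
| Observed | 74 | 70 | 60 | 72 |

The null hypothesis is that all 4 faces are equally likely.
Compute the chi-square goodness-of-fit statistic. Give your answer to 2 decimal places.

1.68

Expected count for each of the 4 categories: 276/4 = 69.
cat         O        E   (O−E)²/E
1          74       69      0.362
2          70       69      0.014
3          60       69      1.174
4          72       69      0.130
Sum = 1.68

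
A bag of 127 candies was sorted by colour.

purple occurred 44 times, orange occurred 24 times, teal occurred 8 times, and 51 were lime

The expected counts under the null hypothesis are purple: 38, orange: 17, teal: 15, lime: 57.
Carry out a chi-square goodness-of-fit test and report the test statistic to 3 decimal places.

7.728

purple: (44 − 38)²/38 = 36/38 = 0.9474
orange: (24 − 17)²/17 = 49/17 = 2.8824
teal: (8 − 15)²/15 = 49/15 = 3.2667
lime: (51 − 57)²/57 = 36/57 = 0.6316
Sum = 7.728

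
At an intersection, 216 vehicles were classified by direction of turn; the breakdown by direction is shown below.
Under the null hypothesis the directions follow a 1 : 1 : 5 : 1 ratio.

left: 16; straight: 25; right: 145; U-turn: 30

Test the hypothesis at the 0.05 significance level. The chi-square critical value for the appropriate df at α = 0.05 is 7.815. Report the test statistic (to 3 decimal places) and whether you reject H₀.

5.704; do not reject

Ratio total = 8. Expected counts: 216×1/8 = 27, 216×1/8 = 27, 216×5/8 = 135, 216×1/8 = 27.
χ² = (16−27)²/27 + (25−27)²/27 + (145−135)²/135 + (30−27)²/27
   = 4.4815 + 0.1481 + 0.7407 + 0.3333
Sum = 5.704
df = 3. Since 5.704 < 7.815, we do not reject H₀.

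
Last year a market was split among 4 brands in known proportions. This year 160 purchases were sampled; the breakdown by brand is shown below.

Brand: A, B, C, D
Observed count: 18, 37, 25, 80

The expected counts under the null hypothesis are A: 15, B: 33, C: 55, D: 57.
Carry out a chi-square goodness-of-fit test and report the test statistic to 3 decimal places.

χ² = (18−15)²/15 + (37−33)²/33 + (25−55)²/55 + (80−57)²/57
   = 0.6000 + 0.4848 + 16.3636 + 9.2807
Sum = 26.729

26.729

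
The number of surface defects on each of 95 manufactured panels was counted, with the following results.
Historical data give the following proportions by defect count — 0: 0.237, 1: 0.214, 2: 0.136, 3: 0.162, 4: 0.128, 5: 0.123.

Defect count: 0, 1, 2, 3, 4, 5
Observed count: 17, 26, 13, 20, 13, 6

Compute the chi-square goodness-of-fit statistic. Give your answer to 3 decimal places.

Expected counts E_i = n·p_i: 95×0.237 = 22.515, 95×0.214 = 20.33, 95×0.136 = 12.92, 95×0.162 = 15.39, 95×0.128 = 12.16, 95×0.123 = 11.685.
χ² = (17−22.515)²/22.515 + (26−20.33)²/20.33 + (13−12.92)²/12.92 + (20−15.39)²/15.39 + (13−12.16)²/12.16 + (6−11.685)²/11.685
   = 1.3509 + 1.5814 + 0.0005 + 1.3809 + 0.0580 + 2.7659
Sum = 7.138

7.138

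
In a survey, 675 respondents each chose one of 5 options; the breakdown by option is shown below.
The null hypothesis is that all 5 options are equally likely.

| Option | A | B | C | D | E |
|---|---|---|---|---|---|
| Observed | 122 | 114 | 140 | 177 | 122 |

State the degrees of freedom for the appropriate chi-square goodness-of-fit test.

There are k = 5 categories and no parameters were estimated from the data, so df = 5 − 1 = 4.

4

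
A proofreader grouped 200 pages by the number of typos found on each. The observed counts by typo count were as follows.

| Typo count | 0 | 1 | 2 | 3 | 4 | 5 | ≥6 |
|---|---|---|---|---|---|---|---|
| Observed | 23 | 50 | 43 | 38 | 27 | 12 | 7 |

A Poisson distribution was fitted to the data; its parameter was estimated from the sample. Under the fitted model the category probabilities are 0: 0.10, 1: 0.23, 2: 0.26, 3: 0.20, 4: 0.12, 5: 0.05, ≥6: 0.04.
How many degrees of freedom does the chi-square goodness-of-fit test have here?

5

There are k = 7 categories and 1 parameter estimated from the data, so df = 7 − 1 − 1 = 5.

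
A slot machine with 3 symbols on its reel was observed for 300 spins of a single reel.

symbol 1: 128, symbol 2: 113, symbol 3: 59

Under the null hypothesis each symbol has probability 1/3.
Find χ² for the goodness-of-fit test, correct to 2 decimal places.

Expected count for each of the 3 categories: 300/3 = 100.
cat           O        E   (O−E)²/E
symbol 1    128      100      7.840
symbol 2    113      100      1.690
symbol 3     59      100     16.810
Sum = 26.34

26.34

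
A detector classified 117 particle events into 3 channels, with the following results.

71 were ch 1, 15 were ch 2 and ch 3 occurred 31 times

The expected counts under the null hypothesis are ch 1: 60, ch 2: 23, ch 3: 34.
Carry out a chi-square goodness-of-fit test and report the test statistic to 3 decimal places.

5.064

cat         O        E   (O−E)²/E
ch 1       71       60     2.0167
ch 2       15       23     2.7826
ch 3       31       34     0.2647
Sum = 5.064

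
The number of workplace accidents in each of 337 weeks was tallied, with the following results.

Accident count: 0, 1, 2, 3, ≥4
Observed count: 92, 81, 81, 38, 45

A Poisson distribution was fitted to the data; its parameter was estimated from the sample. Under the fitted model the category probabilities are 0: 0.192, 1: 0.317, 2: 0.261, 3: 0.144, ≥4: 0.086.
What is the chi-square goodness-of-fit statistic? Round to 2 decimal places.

Expected counts E_i = n·p_i: 337×0.192 = 64.704, 337×0.317 = 106.829, 337×0.261 = 87.957, 337×0.144 = 48.528, 337×0.086 = 28.982.
0: (92 − 64.704)²/64.704 = 745.071616/64.704 = 11.515
1: (81 − 106.829)²/106.829 = 667.137241/106.829 = 6.245
2: (81 − 87.957)²/87.957 = 48.399849/87.957 = 0.550
3: (38 − 48.528)²/48.528 = 110.838784/48.528 = 2.284
≥4: (45 − 28.982)²/28.982 = 256.576324/28.982 = 8.853
Sum = 29.45

29.45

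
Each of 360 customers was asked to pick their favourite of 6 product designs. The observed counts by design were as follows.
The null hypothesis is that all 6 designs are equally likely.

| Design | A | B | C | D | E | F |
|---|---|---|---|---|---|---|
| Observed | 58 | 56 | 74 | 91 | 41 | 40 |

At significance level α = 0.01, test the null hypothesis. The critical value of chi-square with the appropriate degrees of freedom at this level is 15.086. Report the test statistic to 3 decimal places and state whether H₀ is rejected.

Under H₀ each category has probability 1/6, so each expected count is 360/6 = 60.
A: (58 − 60)²/60 = 4/60 = 0.0667
B: (56 − 60)²/60 = 16/60 = 0.2667
C: (74 − 60)²/60 = 196/60 = 3.2667
D: (91 − 60)²/60 = 961/60 = 16.0167
E: (41 − 60)²/60 = 361/60 = 6.0167
F: (40 − 60)²/60 = 400/60 = 6.6667
Sum = 32.300
df = 5. Since 32.300 > 15.086, we reject H₀.

32.300; reject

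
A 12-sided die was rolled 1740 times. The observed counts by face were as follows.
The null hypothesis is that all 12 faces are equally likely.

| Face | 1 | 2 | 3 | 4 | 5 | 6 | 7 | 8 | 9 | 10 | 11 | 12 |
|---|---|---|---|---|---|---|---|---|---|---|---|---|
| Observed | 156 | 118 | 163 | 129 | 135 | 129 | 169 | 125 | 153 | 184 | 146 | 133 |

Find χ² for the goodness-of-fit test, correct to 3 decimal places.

30.979

Expected count for each of the 12 categories: 1740/12 = 145.
1: (156 − 145)²/145 = 121/145 = 0.8345
2: (118 − 145)²/145 = 729/145 = 5.0276
3: (163 − 145)²/145 = 324/145 = 2.2345
4: (129 − 145)²/145 = 256/145 = 1.7655
5: (135 − 145)²/145 = 100/145 = 0.6897
6: (129 − 145)²/145 = 256/145 = 1.7655
7: (169 − 145)²/145 = 576/145 = 3.9724
8: (125 − 145)²/145 = 400/145 = 2.7586
9: (153 − 145)²/145 = 64/145 = 0.4414
10: (184 − 145)²/145 = 1521/145 = 10.4897
11: (146 − 145)²/145 = 1/145 = 0.0069
12: (133 − 145)²/145 = 144/145 = 0.9931
Sum = 30.979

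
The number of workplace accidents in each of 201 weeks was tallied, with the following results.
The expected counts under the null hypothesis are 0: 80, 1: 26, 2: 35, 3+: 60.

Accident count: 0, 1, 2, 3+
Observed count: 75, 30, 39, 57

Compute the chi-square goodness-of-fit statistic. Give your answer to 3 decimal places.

cat         O        E   (O−E)²/E
0          75       80     0.3125
1          30       26     0.6154
2          39       35     0.4571
3+         57       60     0.1500
Sum = 1.535

1.535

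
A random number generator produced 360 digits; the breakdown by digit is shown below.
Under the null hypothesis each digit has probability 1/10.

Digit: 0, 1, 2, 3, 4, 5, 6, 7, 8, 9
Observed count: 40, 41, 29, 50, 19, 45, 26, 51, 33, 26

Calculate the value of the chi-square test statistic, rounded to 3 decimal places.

30.278

Expected count for each of the 10 categories: 360/10 = 36.
χ² = (40−36)²/36 + (41−36)²/36 + (29−36)²/36 + (50−36)²/36 + (19−36)²/36 + (45−36)²/36 + (26−36)²/36 + (51−36)²/36 + (33−36)²/36 + (26−36)²/36
   = 0.4444 + 0.6944 + 1.3611 + 5.4444 + 8.0278 + 2.2500 + 2.7778 + 6.2500 + 0.2500 + 2.7778
Sum = 30.278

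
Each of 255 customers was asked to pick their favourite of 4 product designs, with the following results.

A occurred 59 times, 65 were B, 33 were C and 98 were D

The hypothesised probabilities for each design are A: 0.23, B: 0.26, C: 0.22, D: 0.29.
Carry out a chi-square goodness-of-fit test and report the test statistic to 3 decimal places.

17.361

Expected counts E_i = n·p_i: 255×0.23 = 58.65, 255×0.26 = 66.3, 255×0.22 = 56.1, 255×0.29 = 73.95.
cat         O        E   (O−E)²/E
A          59    58.65     0.0021
B          65     66.3     0.0255
C          33     56.1     9.5118
D          98    73.95     7.8215
Sum = 17.361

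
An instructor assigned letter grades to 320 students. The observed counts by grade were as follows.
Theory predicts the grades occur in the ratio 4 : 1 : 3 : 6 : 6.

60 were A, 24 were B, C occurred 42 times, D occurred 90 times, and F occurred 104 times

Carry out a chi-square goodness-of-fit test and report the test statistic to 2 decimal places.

Ratio total = 20. Expected counts: 320×4/20 = 64, 320×1/20 = 16, 320×3/20 = 48, 320×6/20 = 96, 320×6/20 = 96.
A: (60 − 64)²/64 = 16/64 = 0.250
B: (24 − 16)²/16 = 64/16 = 4.000
C: (42 − 48)²/48 = 36/48 = 0.750
D: (90 − 96)²/96 = 36/96 = 0.375
F: (104 − 96)²/96 = 64/96 = 0.667
Sum = 6.04

6.04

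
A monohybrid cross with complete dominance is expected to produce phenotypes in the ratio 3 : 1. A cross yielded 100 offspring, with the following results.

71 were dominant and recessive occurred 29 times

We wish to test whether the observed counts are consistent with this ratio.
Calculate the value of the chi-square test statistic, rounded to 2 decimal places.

Ratio total = 4. Expected counts: 100×3/4 = 75, 100×1/4 = 25.
χ² = (71−75)²/75 + (29−25)²/25
   = 0.213 + 0.640
Sum = 0.85

0.85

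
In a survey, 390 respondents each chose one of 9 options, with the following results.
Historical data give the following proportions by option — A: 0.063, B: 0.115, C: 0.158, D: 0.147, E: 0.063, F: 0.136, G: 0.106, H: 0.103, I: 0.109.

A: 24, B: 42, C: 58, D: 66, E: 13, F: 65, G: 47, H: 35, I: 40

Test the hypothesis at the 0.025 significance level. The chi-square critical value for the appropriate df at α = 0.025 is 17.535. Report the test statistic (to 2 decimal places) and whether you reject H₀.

11.45; do not reject

Expected counts E_i = n·p_i: 390×0.063 = 24.57, 390×0.115 = 44.85, 390×0.158 = 61.62, 390×0.147 = 57.33, 390×0.063 = 24.57, 390×0.136 = 53.04, 390×0.106 = 41.34, 390×0.103 = 40.17, 390×0.109 = 42.51.
χ² = (24−24.57)²/24.57 + (42−44.85)²/44.85 + (58−61.62)²/61.62 + (66−57.33)²/57.33 + (13−24.57)²/24.57 + (65−53.04)²/53.04 + (47−41.34)²/41.34 + (35−40.17)²/40.17 + (40−42.51)²/42.51
   = 0.013 + 0.181 + 0.213 + 1.311 + 5.448 + 2.697 + 0.775 + 0.665 + 0.148
Sum = 11.45
df = 8. Since 11.45 < 17.535, we do not reject H₀.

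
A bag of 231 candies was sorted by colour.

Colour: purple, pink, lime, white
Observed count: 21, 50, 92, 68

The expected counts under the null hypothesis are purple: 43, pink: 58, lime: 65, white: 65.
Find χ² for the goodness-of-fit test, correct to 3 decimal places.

χ² = (21−43)²/43 + (50−58)²/58 + (92−65)²/65 + (68−65)²/65
   = 11.2558 + 1.1034 + 11.2154 + 0.1385
Sum = 23.713

23.713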